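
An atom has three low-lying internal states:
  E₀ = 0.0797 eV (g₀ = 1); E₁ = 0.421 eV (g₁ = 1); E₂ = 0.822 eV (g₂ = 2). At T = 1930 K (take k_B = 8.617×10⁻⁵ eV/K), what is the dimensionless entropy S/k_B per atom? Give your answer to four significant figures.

0.4593

k_BT = 8.617×10⁻⁵ × 1930 K = 0.166308 eV.
Eᵢ/kT = 0.479231, 2.53145, 4.94264.
Z = Σ gᵢe^(−Eᵢ/kT) = 1·e^(−0.479231) + 1·e^(−2.53145) + 2·e^(−4.94264) = 0.619259 + 0.0795436 + 0.0142715 = 0.713074.
⟨E⟩ = Σ EᵢPᵢ = 0.132629 eV.
S/k_B = ln Z + ⟨E⟩/kT = ln(0.713074) + 0.132629/0.166308 = -0.338170 + 0.797490 = 0.4593.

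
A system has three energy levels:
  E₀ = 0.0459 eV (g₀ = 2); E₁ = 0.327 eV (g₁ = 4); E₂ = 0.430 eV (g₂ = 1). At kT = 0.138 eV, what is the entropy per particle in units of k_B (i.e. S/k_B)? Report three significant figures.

Eᵢ/kT = 0.33261, 2.3696, 3.1159.
Z = Σ gᵢe^(−Eᵢ/kT) = 2·e^(−0.33261) + 4·e^(−2.3696) + 1·e^(−3.1159) = 1.4341 + 0.37407 + 0.044339 = 1.8525.
⟨E⟩ = Σ EᵢPᵢ = 0.11186 eV.
S/k_B = ln Z + ⟨E⟩/kT = ln(1.8525) + 0.11186/0.138 = 0.61654 + 0.81058 = 1.43.

1.43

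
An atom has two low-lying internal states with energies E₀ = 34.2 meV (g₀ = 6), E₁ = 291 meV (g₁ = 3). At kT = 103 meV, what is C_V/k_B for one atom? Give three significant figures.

Eᵢ/kT = 0.33204, 2.8252.
Z = Σ gᵢe^(−Eᵢ/kT) = 6·e^(−0.33204) + 3·e^(−2.8252) = 4.3048 + 0.17789 = 4.4827.
⟨E⟩ = 44.391 meV, ⟨E²⟩ = 4483.7 meV².
C_V/k_B = (⟨E²⟩ − ⟨E⟩²)/(kT)² = (4483.7 − 1970.6)/10609 = 0.237.

0.237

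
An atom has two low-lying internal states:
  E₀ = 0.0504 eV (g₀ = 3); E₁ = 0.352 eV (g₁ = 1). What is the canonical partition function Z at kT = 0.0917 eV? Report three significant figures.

Eᵢ/kT = 0.54962, 3.8386.
Z = Σ gᵢe^(−Eᵢ/kT) = 3·e^(−0.54962) + 1·e^(−3.8386) = 1.7315 + 0.021524 = 1.7530.

Z = 1.75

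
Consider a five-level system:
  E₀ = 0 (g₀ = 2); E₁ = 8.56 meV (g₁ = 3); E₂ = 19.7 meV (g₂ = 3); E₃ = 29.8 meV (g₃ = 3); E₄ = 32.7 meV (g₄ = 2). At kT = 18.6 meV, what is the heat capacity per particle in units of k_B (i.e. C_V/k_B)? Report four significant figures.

Eᵢ/kT = 0, 0.460215, 1.05914, 1.60215, 1.75806.
Z = Σ gᵢe^(−Eᵢ/kT) = 2·e^(−0) + 3·e^(−0.460215) + 3·e^(−1.05914) + 3·e^(−1.60215) + 2·e^(−1.75806) = 2.00000 + 1.89344 + 1.04026 + 0.604389 + 0.344758 = 5.88285.
⟨E⟩ = 11.2166 meV, ⟨E²⟩ = 246.109 meV².
C_V/k_B = (⟨E²⟩ − ⟨E⟩²)/(kT)² = (246.109 − 125.812)/345.960 = 0.3477.

0.3477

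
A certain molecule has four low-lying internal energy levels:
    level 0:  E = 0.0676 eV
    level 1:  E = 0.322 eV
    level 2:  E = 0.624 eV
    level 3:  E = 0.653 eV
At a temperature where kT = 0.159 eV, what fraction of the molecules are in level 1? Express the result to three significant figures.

Eᵢ/kT = 0.42516, 2.0252, 3.9245, 4.1069.
Z = Σ e^(−Eᵢ/kT) = e^(−0.42516) + e^(−2.0252) + e^(−3.9245) + e^(−4.1069) = 0.65367 + 0.13197 + 0.019752 + 0.016459 = 0.82185.
P₁ = e^(−E₁/kT) / Z = 0.13197/0.82185 = 0.161.

0.161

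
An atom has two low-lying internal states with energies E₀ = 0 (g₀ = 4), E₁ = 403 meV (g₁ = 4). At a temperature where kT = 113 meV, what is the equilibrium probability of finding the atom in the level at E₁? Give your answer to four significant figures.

Eᵢ/kT = 0, 3.56637.
Z = Σ gᵢe^(−Eᵢ/kT) = 4·e^(−0) + 4·e^(−3.56637) = 4.00000 + 0.113033 = 4.11303.
P₁ = g₁ e^(−E₁/kT) / Z = 0.113033/4.11303 = 0.02748.

0.02748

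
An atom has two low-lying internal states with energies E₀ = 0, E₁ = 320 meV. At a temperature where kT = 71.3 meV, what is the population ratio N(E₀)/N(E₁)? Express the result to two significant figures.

89

n₀/n₁ = exp[−(E₀−E₁)/kT] = exp(−(-320 meV)/(71.3 meV)) = exp(4.488) = 89.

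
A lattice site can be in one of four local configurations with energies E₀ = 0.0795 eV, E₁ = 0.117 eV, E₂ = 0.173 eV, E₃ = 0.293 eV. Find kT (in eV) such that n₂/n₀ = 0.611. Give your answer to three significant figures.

n₂/n₀ = exp[−(E₂−E₀)/kT] = 0.611.
⇒ (E₂−E₀)/kT = ln(1/0.611) = ln(1.6367) = 0.49268.
kT = 0.0935 eV / 0.49268 = 0.190 eV.

0.190 eV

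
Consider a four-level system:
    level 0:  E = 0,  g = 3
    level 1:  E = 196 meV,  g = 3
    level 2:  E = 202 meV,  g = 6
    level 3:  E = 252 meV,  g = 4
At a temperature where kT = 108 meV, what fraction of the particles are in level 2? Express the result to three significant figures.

0.193

Eᵢ/kT = 0, 1.8148, 1.8704, 2.3333.
Z = Σ gᵢe^(−Eᵢ/kT) = 3·e^(−0) + 3·e^(−1.8148) + 6·e^(−1.8704) + 4·e^(−2.3333) = 3.0000 + 0.48861 + 0.92437 + 0.38790 = 4.8009.
P₂ = g₂ e^(−E₂/kT) / Z = 0.92437/4.8009 = 0.193.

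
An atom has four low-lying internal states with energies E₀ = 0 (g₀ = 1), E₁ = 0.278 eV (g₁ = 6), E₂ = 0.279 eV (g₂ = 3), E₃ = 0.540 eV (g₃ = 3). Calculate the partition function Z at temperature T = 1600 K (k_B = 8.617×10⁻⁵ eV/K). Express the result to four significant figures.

k_BT = 8.617×10⁻⁵ × 1600 K = 0.137872 eV.
Eᵢ/kT = 0, 2.01636, 2.02362, 3.91668.
Z = Σ gᵢe^(−Eᵢ/kT) = 1·e^(−0) + 6·e^(−2.01636) + 3·e^(−2.02362) + 3·e^(−3.91668) = 1.00000 + 0.798835 + 0.396528 + 0.0597212 = 2.25508.

Z = 2.255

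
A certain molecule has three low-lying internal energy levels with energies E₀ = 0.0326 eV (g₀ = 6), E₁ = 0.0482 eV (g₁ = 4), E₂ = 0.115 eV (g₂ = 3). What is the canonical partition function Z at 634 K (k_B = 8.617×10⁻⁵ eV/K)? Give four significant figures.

Z = 5.325

k_BT = 8.617×10⁻⁵ × 634 K = 0.0546318 eV.
Eᵢ/kT = 0.596722, 0.882270, 2.10500.
Z = Σ gᵢe^(−Eᵢ/kT) = 6·e^(−0.596722) + 4·e^(−0.882270) + 3·e^(−2.10500) = 3.30368 + 1.65537 + 0.365537 = 5.32459.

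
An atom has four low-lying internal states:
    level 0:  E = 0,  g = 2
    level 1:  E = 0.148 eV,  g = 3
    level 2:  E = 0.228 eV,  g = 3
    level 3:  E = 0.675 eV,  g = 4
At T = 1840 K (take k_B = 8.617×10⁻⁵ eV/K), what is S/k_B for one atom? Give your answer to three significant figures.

k_BT = 8.617×10⁻⁵ × 1840 K = 0.15855 eV.
Eᵢ/kT = 0, 0.93346, 1.4380, 4.2573.
Z = Σ gᵢe^(−Eᵢ/kT) = 2·e^(−0) + 3·e^(−0.93346) + 3·e^(−1.4380) + 4·e^(−4.2573) = 2.0000 + 1.1796 + 0.71221 + 0.056642 = 3.9485.
⟨E⟩ = Σ EᵢPᵢ = 0.095023 eV.
S/k_B = ln Z + ⟨E⟩/kT = ln(3.9485) + 0.095023/0.15855 = 1.3733 + 0.59933 = 1.97.

1.97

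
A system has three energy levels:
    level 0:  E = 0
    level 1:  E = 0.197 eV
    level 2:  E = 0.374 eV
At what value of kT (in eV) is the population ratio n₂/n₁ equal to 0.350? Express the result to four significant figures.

0.1686 eV

n₂/n₁ = exp[−(E₂−E₁)/kT] = 0.350.
⇒ (E₂−E₁)/kT = ln(1/0.350) = ln(2.85714) = 1.04982.
kT = 0.177 eV / 1.04982 = 0.1686 eV.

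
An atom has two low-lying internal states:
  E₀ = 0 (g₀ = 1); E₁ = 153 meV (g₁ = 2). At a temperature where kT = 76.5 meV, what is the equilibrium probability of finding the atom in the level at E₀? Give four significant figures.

Eᵢ/kT = 0, 2.00000.
Z = Σ gᵢe^(−Eᵢ/kT) = 1·e^(−0) + 2·e^(−2.00000) = 1.00000 + 0.270671 = 1.27067.
P₀ = g₀ e^(−E₀/kT) / Z = 1.00000/1.27067 = 0.7870.

0.7870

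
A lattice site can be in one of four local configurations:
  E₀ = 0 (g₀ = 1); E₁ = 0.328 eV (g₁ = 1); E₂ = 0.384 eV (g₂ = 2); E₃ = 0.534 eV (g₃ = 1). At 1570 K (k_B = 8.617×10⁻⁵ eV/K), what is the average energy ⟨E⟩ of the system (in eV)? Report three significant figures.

k_BT = 8.617×10⁻⁵ × 1570 K = 0.13529 eV.
Eᵢ/kT = 0, 2.4244, 2.8383, 3.9471.
Z = Σ gᵢe^(−Eᵢ/kT) = 1·e^(−0) + 1·e^(−2.4244) + 2·e^(−2.8383) + 1·e^(−3.9471) = 1.0000 + 0.088531 + 0.11705 + 0.019311 = 1.2249.
⟨E⟩ = Σ Eᵢ gᵢe^(−Eᵢ/kT) / Z = (0·1.0000 + 0.328·0.088531 + 0.384·0.11705 + 0.534·0.019311) / 1.2249 = 0.0688 eV.

0.0688 eV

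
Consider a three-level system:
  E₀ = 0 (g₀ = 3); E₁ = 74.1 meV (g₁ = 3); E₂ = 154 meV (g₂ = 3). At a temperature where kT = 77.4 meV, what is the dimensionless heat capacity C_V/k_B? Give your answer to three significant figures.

Eᵢ/kT = 0, 0.95736, 1.9897.
Z = Σ gᵢe^(−Eᵢ/kT) = 3·e^(−0) + 3·e^(−0.95736) + 3·e^(−1.9897) = 3.0000 + 1.1517 + 0.41021 = 4.5619.
⟨E⟩ = 32.555 meV, ⟨E²⟩ = 3518.8 meV².
C_V/k_B = (⟨E²⟩ − ⟨E⟩²)/(kT)² = (3518.8 − 1059.8)/5990.8 = 0.410.

0.410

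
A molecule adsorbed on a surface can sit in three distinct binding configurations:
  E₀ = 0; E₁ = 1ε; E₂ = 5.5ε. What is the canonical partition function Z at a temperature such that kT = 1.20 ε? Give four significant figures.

Eᵢ/kT = 0, 0.833333, 4.58333.
Z = Σ e^(−Eᵢ/kT) = e^(−0) + e^(−0.833333) + e^(−4.58333) = 1.00000 + 0.434598 + 0.0102208 = 1.44482.

Z = 1.445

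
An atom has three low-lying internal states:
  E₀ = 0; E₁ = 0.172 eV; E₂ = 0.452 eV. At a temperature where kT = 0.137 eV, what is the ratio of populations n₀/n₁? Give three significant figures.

n₀/n₁ = exp[−(E₀−E₁)/kT] = exp(−(-0.172 eV)/(0.137 eV)) = exp(1.2555) = 3.51.

3.51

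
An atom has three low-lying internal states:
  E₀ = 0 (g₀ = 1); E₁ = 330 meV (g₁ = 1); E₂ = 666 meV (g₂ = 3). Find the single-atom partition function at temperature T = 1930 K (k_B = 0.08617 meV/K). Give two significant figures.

k_BT = 0.08617 × 1930 K = 166.3 meV.
Eᵢ/kT = 0, 1.984, 4.005.
Z = Σ gᵢe^(−Eᵢ/kT) = 1·e^(−0) + 1·e^(−1.984) + 3·e^(−4.005) = 1.000 + 0.1375 + 0.05467 = 1.192.

Z = 1.2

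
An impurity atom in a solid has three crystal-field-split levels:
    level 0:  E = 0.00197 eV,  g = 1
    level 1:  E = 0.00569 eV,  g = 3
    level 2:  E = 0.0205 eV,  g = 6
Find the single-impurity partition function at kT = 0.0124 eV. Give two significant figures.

Z = 3.9

Eᵢ/kT = 0.1589, 0.4589, 1.653.
Z = Σ gᵢe^(−Eᵢ/kT) = 1·e^(−0.1589) + 3·e^(−0.4589) + 6·e^(−1.653) = 0.8531 + 1.896 + 1.149 = 3.898.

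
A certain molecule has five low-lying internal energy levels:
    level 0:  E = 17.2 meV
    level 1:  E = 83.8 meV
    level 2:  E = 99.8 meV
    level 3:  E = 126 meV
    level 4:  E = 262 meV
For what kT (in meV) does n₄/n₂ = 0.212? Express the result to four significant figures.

n₄/n₂ = exp[−(E₄−E₂)/kT] = 0.212.
⇒ (E₄−E₂)/kT = ln(1/0.212) = ln(4.71698) = 1.55117.
kT = 162.2 meV / 1.55117 = 104.6 meV.

104.6 meV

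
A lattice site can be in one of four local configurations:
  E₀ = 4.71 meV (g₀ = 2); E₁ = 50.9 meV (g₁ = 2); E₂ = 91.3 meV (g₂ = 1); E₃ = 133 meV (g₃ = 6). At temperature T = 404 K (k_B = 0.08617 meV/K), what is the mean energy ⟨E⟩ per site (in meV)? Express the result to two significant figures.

23 meV

k_BT = 0.08617 × 404 K = 34.81 meV.
Eᵢ/kT = 0.1353, 1.462, 2.623, 3.821.
Z = Σ gᵢe^(−Eᵢ/kT) = 2·e^(−0.1353) + 2·e^(−1.462) + 1·e^(−2.623) + 6·e^(−3.821) = 1.747 + 0.4635 + 0.07258 + 0.1314 = 2.414.
⟨E⟩ = Σ Eᵢ gᵢe^(−Eᵢ/kT) / Z = (4.71·1.747 + 50.9·0.4635 + 91.3·0.07258 + 133·0.1314) / 2.414 = 23 meV.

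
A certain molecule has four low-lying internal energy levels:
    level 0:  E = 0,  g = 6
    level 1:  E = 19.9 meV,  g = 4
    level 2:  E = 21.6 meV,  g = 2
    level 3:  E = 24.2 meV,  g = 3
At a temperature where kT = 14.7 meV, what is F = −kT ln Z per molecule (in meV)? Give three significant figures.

-30.7 meV

Eᵢ/kT = 0, 1.3537, 1.4694, 1.6463.
Z = Σ gᵢe^(−Eᵢ/kT) = 6·e^(−0) + 4·e^(−1.3537) + 2·e^(−1.4694) + 3·e^(−1.6463) = 6.0000 + 1.0331 + 0.46013 + 0.57829 = 8.0715.
F = −kT ln Z = −14.7 × ln(8.0715) = −14.7 × 2.0883 = -30.7 meV.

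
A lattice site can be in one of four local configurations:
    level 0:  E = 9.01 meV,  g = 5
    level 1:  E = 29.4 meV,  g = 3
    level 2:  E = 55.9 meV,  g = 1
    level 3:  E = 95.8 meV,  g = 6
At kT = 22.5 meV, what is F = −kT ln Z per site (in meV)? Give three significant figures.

-33.0 meV

Eᵢ/kT = 0.40044, 1.3067, 2.4844, 4.2578.
Z = Σ gᵢe^(−Eᵢ/kT) = 5·e^(−0.40044) + 3·e^(−1.3067) + 1·e^(−2.4844) + 6·e^(−4.2578) = 3.3501 + 0.81214 + 0.083376 + 0.084920 = 4.3305.
F = −kT ln Z = −22.5 × ln(4.3305) = −22.5 × 1.4657 = -33.0 meV.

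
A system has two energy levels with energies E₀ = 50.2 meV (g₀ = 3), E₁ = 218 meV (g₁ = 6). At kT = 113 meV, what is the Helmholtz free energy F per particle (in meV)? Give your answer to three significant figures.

-116 meV

Eᵢ/kT = 0.44425, 1.9292.
Z = Σ gᵢe^(−Eᵢ/kT) = 3·e^(−0.44425) + 6·e^(−1.9292) = 1.9239 + 0.87159 = 2.7955.
F = −kT ln Z = −113 × ln(2.7955) = −113 × 1.0280 = -116 meV.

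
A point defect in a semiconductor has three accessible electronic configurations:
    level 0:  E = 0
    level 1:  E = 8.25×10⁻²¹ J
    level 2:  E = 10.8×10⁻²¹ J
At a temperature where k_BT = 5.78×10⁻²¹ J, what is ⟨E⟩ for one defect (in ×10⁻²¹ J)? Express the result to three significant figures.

2.62 ×10⁻²¹ J

Eᵢ/kT = 0, 1.4273, 1.8685.
Z = Σ e^(−Eᵢ/kT) = e^(−0) + e^(−1.4273) + e^(−1.8685) = 1.0000 + 0.23996 + 0.15436 = 1.3943.
⟨E⟩ = Σ Eᵢ e^(−Eᵢ/kT) / Z = (0·1.0000 + 8.25·0.23996 + 10.8·0.15436) / 1.3943 = 2.62 ×10⁻²¹ J.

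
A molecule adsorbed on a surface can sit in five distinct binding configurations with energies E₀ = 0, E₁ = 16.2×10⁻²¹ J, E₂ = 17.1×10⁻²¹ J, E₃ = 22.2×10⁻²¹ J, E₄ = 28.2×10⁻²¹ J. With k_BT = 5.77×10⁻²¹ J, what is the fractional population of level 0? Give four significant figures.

Eᵢ/kT = 0, 2.80763, 2.96360, 3.84749, 4.88735.
Z = Σ e^(−Eᵢ/kT) = e^(−0) + e^(−2.80763) + e^(−2.96360) + e^(−3.84749) + e^(−4.88735) = 1.00000 + 0.0603478 + 0.0516327 + 0.0213332 + 0.00754138 = 1.14086.
P₀ = e^(−E₀/kT) / Z = 1.00000/1.14086 = 0.8765.

0.8765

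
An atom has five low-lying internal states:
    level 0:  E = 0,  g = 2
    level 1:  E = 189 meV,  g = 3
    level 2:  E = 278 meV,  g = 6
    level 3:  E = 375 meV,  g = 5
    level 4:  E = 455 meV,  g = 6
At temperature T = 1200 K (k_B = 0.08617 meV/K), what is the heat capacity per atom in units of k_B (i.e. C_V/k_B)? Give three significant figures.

k_BT = 0.08617 × 1200 K = 103.40 meV.
Eᵢ/kT = 0, 1.8279, 2.6886, 3.6267, 4.4004.
Z = Σ gᵢe^(−Eᵢ/kT) = 2·e^(−0) + 3·e^(−1.8279) + 6·e^(−2.6886) + 5·e^(−3.6267) + 6·e^(−4.4004) = 2.0000 + 0.48225 + 0.40786 + 0.13302 + 0.073635 = 3.0968.
⟨E⟩ = 92.972 meV, ⟨E²⟩ = 26704 meV².
C_V/k_B = (⟨E²⟩ − ⟨E⟩²)/(kT)² = (26704 − 8643.8)/10692 = 1.69.

1.69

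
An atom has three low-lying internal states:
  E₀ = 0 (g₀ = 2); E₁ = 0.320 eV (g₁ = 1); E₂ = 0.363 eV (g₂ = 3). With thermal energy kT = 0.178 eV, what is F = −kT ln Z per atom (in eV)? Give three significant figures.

Eᵢ/kT = 0, 1.7978, 2.0393.
Z = Σ gᵢe^(−Eᵢ/kT) = 2·e^(−0) + 1·e^(−1.7978) + 3·e^(−2.0393) = 2.0000 + 0.16566 + 0.39036 = 2.5560.
F = −kT ln Z = −0.178 × ln(2.5560) = −0.178 × 0.93844 = -0.167 eV.

-0.167 eV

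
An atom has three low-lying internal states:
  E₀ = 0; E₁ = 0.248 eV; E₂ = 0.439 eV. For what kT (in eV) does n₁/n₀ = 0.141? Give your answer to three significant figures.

0.127 eV

n₁/n₀ = exp[−(E₁−E₀)/kT] = 0.141.
⇒ (E₁−E₀)/kT = ln(1/0.141) = ln(7.0922) = 1.9590.
kT = 0.248 eV / 1.9590 = 0.127 eV.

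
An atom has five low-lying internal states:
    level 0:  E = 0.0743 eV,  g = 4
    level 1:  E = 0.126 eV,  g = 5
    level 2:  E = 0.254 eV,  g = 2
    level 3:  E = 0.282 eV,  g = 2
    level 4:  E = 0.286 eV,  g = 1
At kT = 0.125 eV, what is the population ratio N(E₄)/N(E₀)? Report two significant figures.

n₄/n₀ = (g₄/g₀) exp[−(E₄−E₀)/kT] = (1/4) × exp(−(0.2117 eV)/(0.125 eV)) = (1/4) × exp(-1.694) = 0.046.

0.046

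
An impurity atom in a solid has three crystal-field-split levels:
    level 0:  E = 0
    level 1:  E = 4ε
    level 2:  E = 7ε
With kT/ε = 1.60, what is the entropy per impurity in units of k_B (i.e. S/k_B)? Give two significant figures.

Eᵢ/kT = 0, 2.500, 4.375.
Z = Σ e^(−Eᵢ/kT) = e^(−0) + e^(−2.500) + e^(−4.375) = 1.000 + 0.08208 + 0.01259 = 1.095.
⟨E⟩ = Σ EᵢPᵢ = 0.3803 ε.
S/k_B = ln Z + ⟨E⟩/kT = ln(1.095) + 0.3803/1.60 = 0.09075 + 0.2377 = 0.33.

0.33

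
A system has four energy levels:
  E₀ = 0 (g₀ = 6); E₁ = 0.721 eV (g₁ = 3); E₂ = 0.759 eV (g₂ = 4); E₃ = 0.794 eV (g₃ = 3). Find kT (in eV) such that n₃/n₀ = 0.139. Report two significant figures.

n₃/n₀ = (g₃/g₀) exp[−(E₃−E₀)/kT] = 0.139.
⇒ (E₃−E₀)/kT = ln((3/6)/0.139) = ln(3.597) = 1.280.
kT = 0.794 eV / 1.280 = 0.62 eV.

0.62 eV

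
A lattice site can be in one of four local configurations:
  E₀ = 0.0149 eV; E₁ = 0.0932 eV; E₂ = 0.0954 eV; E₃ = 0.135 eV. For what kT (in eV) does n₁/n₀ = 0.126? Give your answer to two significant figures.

n₁/n₀ = exp[−(E₁−E₀)/kT] = 0.126.
⇒ (E₁−E₀)/kT = ln(1/0.126) = ln(7.937) = 2.072.
kT = 0.0783 eV / 2.072 = 0.038 eV.

0.038 eV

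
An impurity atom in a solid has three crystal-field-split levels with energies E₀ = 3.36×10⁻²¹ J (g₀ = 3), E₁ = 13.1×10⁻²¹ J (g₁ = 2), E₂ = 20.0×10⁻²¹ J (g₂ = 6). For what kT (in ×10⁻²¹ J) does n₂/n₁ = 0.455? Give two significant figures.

3.7 ×10⁻²¹ J

n₂/n₁ = (g₂/g₁) exp[−(E₂−E₁)/kT] = 0.455.
⇒ (E₂−E₁)/kT = ln((6/2)/0.455) = ln(6.593) = 1.886.
kT = 6.9 ×10⁻²¹ J / 1.886 = 3.7 ×10⁻²¹ J.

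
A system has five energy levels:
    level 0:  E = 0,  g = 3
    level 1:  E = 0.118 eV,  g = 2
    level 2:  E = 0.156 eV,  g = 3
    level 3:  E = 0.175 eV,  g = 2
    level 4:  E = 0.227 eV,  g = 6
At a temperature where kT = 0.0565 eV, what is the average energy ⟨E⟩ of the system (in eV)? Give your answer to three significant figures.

Eᵢ/kT = 0, 2.0885, 2.7611, 3.0973, 4.0177.
Z = Σ gᵢe^(−Eᵢ/kT) = 3·e^(−0) + 2·e^(−2.0885) + 3·e^(−2.7611) + 2·e^(−3.0973) + 6·e^(−4.0177) = 3.0000 + 0.24775 + 0.18967 + 0.090342 + 0.10797 = 3.6357.
⟨E⟩ = Σ Eᵢ gᵢe^(−Eᵢ/kT) / Z = (0·3.0000 + 0.118·0.24775 + 0.156·0.18967 + 0.175·0.090342 + 0.227·0.10797) / 3.6357 = 0.0273 eV.

0.0273 eV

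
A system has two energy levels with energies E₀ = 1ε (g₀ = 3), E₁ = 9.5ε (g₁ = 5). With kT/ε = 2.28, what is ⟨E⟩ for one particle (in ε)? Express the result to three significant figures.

Eᵢ/kT = 0.43860, 4.1667.
Z = Σ gᵢe^(−Eᵢ/kT) = 3·e^(−0.43860) + 5·e^(−4.1667) = 1.9348 + 0.077517 = 2.0123.
⟨E⟩ = Σ Eᵢ gᵢe^(−Eᵢ/kT) / Z = (1·1.9348 + 9.5·0.077517) / 2.0123 = 1.33 ε.

1.33 ε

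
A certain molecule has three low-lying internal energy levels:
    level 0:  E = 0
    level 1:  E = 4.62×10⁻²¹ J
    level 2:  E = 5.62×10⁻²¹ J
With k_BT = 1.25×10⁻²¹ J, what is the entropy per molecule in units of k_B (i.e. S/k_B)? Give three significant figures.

Eᵢ/kT = 0, 3.6960, 4.4960.
Z = Σ e^(−Eᵢ/kT) = e^(−0) + e^(−3.6960) + e^(−4.4960) = 1.0000 + 0.024823 + 0.011154 = 1.0360.
⟨E⟩ = Σ EᵢPᵢ = 0.17120 ×10⁻²¹ J.
S/k_B = ln Z + ⟨E⟩/kT = ln(1.0360) + 0.17120/1.25 = 0.035367 + 0.13696 = 0.172.

0.172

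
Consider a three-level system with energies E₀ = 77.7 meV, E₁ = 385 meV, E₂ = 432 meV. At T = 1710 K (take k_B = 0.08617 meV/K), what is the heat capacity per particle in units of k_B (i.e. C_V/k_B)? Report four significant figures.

k_BT = 0.08617 × 1710 K = 147.351 meV.
Eᵢ/kT = 0.527312, 2.61281, 2.93178.
Z = Σ e^(−Eᵢ/kT) = e^(−0.527312) + e^(−2.61281) + e^(−2.93178) = 0.590189 + 0.0733282 + 0.0533021 = 0.716819.
⟨E⟩ = 135.481 meV, ⟨E²⟩ = 34010.9 meV².
C_V/k_B = (⟨E²⟩ − ⟨E⟩²)/(kT)² = (34010.9 − 18355.1)/21712.3 = 0.7211.

0.7211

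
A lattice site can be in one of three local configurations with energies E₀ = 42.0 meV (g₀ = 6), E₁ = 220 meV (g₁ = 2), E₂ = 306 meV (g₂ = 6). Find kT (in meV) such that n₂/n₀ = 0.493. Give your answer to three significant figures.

n₂/n₀ = (g₂/g₀) exp[−(E₂−E₀)/kT] = 0.493.
⇒ (E₂−E₀)/kT = ln((6/6)/0.493) = ln(2.0284) = 0.70725.
kT = 264.0 meV / 0.70725 = 373 meV.

373 meV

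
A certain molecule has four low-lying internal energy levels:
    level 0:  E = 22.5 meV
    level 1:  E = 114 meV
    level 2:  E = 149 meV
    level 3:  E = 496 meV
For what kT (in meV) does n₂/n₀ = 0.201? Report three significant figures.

n₂/n₀ = exp[−(E₂−E₀)/kT] = 0.201.
⇒ (E₂−E₀)/kT = ln(1/0.201) = ln(4.9751) = 1.6044.
kT = 126.5 meV / 1.6044 = 78.8 meV.

78.8 meV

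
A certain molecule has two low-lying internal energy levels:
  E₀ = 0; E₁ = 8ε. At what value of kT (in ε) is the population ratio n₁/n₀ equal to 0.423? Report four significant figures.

9.298 ε

n₁/n₀ = exp[−(E₁−E₀)/kT] = 0.423.
⇒ (E₁−E₀)/kT = ln(1/0.423) = ln(2.36407) = 0.860385.
kT = 8ε / 0.860385 = 9.298 ε.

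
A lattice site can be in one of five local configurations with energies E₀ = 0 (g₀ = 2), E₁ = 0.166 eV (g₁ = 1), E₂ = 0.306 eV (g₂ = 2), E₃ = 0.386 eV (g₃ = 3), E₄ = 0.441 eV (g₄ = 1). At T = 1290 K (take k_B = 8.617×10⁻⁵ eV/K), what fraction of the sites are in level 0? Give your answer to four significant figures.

0.8116

k_BT = 8.617×10⁻⁵ × 1290 K = 0.111159 eV.
Eᵢ/kT = 0, 1.49336, 2.75281, 3.47250, 3.96729.
Z = Σ gᵢe^(−Eᵢ/kT) = 2·e^(−0) + 1·e^(−1.49336) + 2·e^(−2.75281) + 3·e^(−3.47250) + 1·e^(−3.96729) = 2.00000 + 0.224617 + 0.127497 + 0.0931180 + 0.0189246 = 2.46416.
P₀ = g₀ e^(−E₀/kT) / Z = 2.00000/2.46416 = 0.8116.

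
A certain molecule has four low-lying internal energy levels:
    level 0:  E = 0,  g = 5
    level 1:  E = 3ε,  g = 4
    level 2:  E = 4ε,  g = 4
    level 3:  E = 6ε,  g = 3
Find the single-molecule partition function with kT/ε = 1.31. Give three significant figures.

Eᵢ/kT = 0, 2.2901, 3.0534, 4.5802.
Z = Σ gᵢe^(−Eᵢ/kT) = 5·e^(−0) + 4·e^(−2.2901) + 4·e^(−3.0534) + 3·e^(−4.5802) = 5.0000 + 0.40503 + 0.18879 + 0.030759 = 5.6246.

Z = 5.62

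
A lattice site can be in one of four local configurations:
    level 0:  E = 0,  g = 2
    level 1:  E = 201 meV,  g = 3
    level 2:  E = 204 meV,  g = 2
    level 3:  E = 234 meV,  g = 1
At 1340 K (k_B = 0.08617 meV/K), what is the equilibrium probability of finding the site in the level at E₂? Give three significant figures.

k_BT = 0.08617 × 1340 K = 115.47 meV.
Eᵢ/kT = 0, 1.7407, 1.7667, 2.0265.
Z = Σ gᵢe^(−Eᵢ/kT) = 2·e^(−0) + 3·e^(−1.7407) + 2·e^(−1.7667) + 1·e^(−2.0265) = 2.0000 + 0.52619 + 0.34179 + 0.13180 = 2.9998.
P₂ = g₂ e^(−E₂/kT) / Z = 0.34179/2.9998 = 0.114.

0.114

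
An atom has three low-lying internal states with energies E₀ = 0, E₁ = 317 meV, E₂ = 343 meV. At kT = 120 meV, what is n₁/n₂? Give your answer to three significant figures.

n₁/n₂ = exp[−(E₁−E₂)/kT] = exp(−(-26 meV)/(120 meV)) = exp(0.21667) = 1.24.

1.24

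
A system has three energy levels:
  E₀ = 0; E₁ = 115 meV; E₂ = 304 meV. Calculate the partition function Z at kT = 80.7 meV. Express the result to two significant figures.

Eᵢ/kT = 0, 1.425, 3.767.
Z = Σ e^(−Eᵢ/kT) = e^(−0) + e^(−1.425) + e^(−3.767) = 1.000 + 0.2405 + 0.02312 = 1.264.

Z = 1.3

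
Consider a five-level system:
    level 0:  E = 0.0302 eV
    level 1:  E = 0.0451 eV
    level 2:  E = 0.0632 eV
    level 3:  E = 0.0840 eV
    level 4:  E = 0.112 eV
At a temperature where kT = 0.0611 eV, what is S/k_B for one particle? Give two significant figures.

Eᵢ/kT = 0.4943, 0.7381, 1.034, 1.375, 1.833.
Z = Σ e^(−Eᵢ/kT) = e^(−0.4943) + e^(−0.7381) + e^(−1.034) + e^(−1.375) + e^(−1.833) = 0.6100 + 0.4780 + 0.3556 + 0.2528 + 0.1599 = 1.856.
⟨E⟩ = Σ EᵢPᵢ = 0.05474 eV.
S/k_B = ln Z + ⟨E⟩/kT = ln(1.856) + 0.05474/0.0611 = 0.6184 + 0.8959 = 1.5.

1.5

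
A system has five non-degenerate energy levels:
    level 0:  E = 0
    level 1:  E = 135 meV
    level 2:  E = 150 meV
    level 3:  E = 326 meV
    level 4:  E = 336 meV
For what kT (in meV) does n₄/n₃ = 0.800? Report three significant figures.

44.8 meV

n₄/n₃ = exp[−(E₄−E₃)/kT] = 0.800.
⇒ (E₄−E₃)/kT = ln(1/0.800) = ln(1.2500) = 0.22314.
kT = 10 meV / 0.22314 = 44.8 meV.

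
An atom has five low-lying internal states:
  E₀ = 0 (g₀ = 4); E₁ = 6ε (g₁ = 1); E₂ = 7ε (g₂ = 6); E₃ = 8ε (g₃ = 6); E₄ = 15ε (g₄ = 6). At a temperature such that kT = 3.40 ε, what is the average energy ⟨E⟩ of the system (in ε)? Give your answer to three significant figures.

Eᵢ/kT = 0, 1.7647, 2.0588, 2.3529, 4.4118.
Z = Σ gᵢe^(−Eᵢ/kT) = 4·e^(−0) + 1·e^(−1.7647) + 6·e^(−2.0588) + 6·e^(−2.3529) + 6·e^(−4.4118) = 4.0000 + 0.17124 + 0.76564 + 0.57056 + 0.072800 = 5.5802.
⟨E⟩ = Σ Eᵢ gᵢe^(−Eᵢ/kT) / Z = (0·4.0000 + 6·0.17124 + 7·0.76564 + 8·0.57056 + 15·0.072800) / 5.5802 = 2.16 ε.

2.16 ε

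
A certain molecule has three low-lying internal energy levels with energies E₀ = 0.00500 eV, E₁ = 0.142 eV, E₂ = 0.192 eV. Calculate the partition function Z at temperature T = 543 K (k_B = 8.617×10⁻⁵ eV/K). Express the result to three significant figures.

Z = 0.963

k_BT = 8.617×10⁻⁵ × 543 K = 0.046790 eV.
Eᵢ/kT = 0.10686, 3.0348, 4.1034.
Z = Σ e^(−Eᵢ/kT) = e^(−0.10686) + e^(−3.0348) + e^(−4.1034) = 0.89865 + 0.048084 + 0.016516 = 0.96325.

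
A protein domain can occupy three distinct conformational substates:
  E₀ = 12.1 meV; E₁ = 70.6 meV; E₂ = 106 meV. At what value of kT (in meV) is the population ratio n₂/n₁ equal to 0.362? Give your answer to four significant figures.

n₂/n₁ = exp[−(E₂−E₁)/kT] = 0.362.
⇒ (E₂−E₁)/kT = ln(1/0.362) = ln(2.76243) = 1.01611.
kT = 35.4 meV / 1.01611 = 34.84 meV.

34.84 meV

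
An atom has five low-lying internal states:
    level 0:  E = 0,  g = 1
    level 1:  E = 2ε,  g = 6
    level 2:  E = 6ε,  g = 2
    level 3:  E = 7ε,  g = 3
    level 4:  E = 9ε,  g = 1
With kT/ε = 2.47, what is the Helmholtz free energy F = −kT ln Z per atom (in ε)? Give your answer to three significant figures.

-3.45 ε

Eᵢ/kT = 0, 0.80972, 2.4291, 2.8340, 3.6437.
Z = Σ gᵢe^(−Eᵢ/kT) = 1·e^(−0) + 6·e^(−0.80972) + 2·e^(−2.4291) + 3·e^(−2.8340) + 1·e^(−3.6437) = 1.0000 + 2.6699 + 0.17623 + 0.17633 + 0.026155 = 4.0486.
F = −kT ln Z = −2.47 × ln(4.0486) = −2.47 × 1.3984 = -3.45 ε.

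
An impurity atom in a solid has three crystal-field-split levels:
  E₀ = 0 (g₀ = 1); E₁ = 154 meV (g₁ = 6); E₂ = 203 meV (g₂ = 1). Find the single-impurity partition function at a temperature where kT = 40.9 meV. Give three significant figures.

Z = 1.15

Eᵢ/kT = 0, 3.7653, 4.9633.
Z = Σ gᵢe^(−Eᵢ/kT) = 1·e^(−0) + 6·e^(−3.7653) + 1·e^(−4.9633) = 1.0000 + 0.13896 + 0.0069898 = 1.1459.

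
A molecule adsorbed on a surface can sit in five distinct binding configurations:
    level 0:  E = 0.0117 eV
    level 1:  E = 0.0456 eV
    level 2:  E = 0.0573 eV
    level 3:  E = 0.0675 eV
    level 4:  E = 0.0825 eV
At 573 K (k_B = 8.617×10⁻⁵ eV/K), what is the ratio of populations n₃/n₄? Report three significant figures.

1.35

k_BT = 8.617×10⁻⁵ × 573 K = 0.049375 eV.
n₃/n₄ = exp[−(E₃−E₄)/kT] = exp(−(-0.0150 eV)/(0.049375 eV)) = exp(0.30380) = 1.35.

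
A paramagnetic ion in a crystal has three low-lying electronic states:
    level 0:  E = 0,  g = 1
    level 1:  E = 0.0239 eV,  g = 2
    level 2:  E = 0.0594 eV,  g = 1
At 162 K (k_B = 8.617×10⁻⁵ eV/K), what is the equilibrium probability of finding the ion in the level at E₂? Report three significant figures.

k_BT = 8.617×10⁻⁵ × 162 K = 0.013960 eV.
Eᵢ/kT = 0, 1.7120, 4.2550.
Z = Σ gᵢe^(−Eᵢ/kT) = 1·e^(−0) + 2·e^(−1.7120) + 1·e^(−4.2550) = 1.0000 + 0.36101 + 0.014193 = 1.3752.
P₂ = g₂ e^(−E₂/kT) / Z = 0.014193/1.3752 = 0.0103.

0.0103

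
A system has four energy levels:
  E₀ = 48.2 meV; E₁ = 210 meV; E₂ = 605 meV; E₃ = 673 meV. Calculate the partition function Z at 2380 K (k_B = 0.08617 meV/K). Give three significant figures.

k_BT = 0.08617 × 2380 K = 205.08 meV.
Eᵢ/kT = 0.23503, 1.0240, 2.9501, 3.2816.
Z = Σ e^(−Eᵢ/kT) = e^(−0.23503) + e^(−1.0240) + e^(−2.9501) + e^(−3.2816) = 0.79055 + 0.35916 + 0.052334 + 0.037568 = 1.2396.

Z = 1.24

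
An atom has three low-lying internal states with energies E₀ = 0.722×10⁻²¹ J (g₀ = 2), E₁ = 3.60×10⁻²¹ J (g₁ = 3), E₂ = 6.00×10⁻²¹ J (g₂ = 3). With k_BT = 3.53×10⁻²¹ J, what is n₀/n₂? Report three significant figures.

n₀/n₂ = (g₀/g₂) exp[−(E₀−E₂)/kT] = (2/3) × exp(−(-5.278 ×10⁻²¹ J)/(3.53 ×10⁻²¹ J)) = (2/3) × exp(1.4952) = 2.97.

2.97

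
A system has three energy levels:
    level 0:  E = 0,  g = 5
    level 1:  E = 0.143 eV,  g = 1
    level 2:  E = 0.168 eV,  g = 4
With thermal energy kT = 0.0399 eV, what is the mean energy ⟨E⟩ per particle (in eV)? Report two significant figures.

0.0027 eV

Eᵢ/kT = 0, 3.584, 4.211.
Z = Σ gᵢe^(−Eᵢ/kT) = 5·e^(−0) + 1·e^(−3.584) + 4·e^(−4.211) = 5.000 + 0.02776 + 0.05933 = 5.087.
⟨E⟩ = Σ Eᵢ gᵢe^(−Eᵢ/kT) / Z = (0·5.000 + 0.143·0.02776 + 0.168·0.05933) / 5.087 = 0.0027 eV.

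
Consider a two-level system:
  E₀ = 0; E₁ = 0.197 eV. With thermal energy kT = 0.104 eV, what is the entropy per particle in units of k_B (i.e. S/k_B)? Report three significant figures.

Eᵢ/kT = 0, 1.8942.
Z = Σ e^(−Eᵢ/kT) = e^(−0) + e^(−1.8942) = 1.0000 + 0.15044 = 1.1504.
⟨E⟩ = Σ EᵢPᵢ = 0.025762 eV.
S/k_B = ln Z + ⟨E⟩/kT = ln(1.1504) + 0.025762/0.104 = 0.14011 + 0.24771 = 0.388.

0.388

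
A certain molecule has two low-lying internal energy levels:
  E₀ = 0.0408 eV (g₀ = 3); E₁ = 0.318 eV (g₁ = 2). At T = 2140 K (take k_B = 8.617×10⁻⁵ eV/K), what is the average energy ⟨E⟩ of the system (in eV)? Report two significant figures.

0.077 eV

k_BT = 8.617×10⁻⁵ × 2140 K = 0.1844 eV.
Eᵢ/kT = 0.2213, 1.725.
Z = Σ gᵢe^(−Eᵢ/kT) = 3·e^(−0.2213) + 2·e^(−1.725) = 2.404 + 0.3563 = 2.760.
⟨E⟩ = Σ Eᵢ gᵢe^(−Eᵢ/kT) / Z = (0.0408·2.404 + 0.318·0.3563) / 2.760 = 0.077 eV.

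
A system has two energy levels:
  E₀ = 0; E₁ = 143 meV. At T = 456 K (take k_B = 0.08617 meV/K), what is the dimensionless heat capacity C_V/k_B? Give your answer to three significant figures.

k_BT = 0.08617 × 456 K = 39.294 meV.
Eᵢ/kT = 0, 3.6392.
Z = Σ e^(−Eᵢ/kT) = e^(−0) + e^(−3.6392) = 1.0000 + 0.026273 = 1.0263.
⟨E⟩ = 3.6608 meV, ⟨E²⟩ = 523.49 meV².
C_V/k_B = (⟨E²⟩ − ⟨E⟩²)/(kT)² = (523.49 − 13.401)/1544.0 = 0.330.

0.330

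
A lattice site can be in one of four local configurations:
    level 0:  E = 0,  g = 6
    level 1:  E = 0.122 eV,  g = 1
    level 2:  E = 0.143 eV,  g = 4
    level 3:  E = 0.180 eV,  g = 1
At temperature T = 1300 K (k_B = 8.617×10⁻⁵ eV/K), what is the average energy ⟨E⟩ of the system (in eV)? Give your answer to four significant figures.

0.03093 eV

k_BT = 8.617×10⁻⁵ × 1300 K = 0.112021 eV.
Eᵢ/kT = 0, 1.08908, 1.27655, 1.60684.
Z = Σ gᵢe^(−Eᵢ/kT) = 6·e^(−0) + 1·e^(−1.08908) + 4·e^(−1.27655) + 1·e^(−1.60684) = 6.00000 + 0.336526 + 1.11599 + 0.200520 = 7.65304.
⟨E⟩ = Σ Eᵢ gᵢe^(−Eᵢ/kT) / Z = (0·6.00000 + 0.122·0.336526 + 0.143·1.11599 + 0.180·0.200520) / 7.65304 = 0.03093 eV.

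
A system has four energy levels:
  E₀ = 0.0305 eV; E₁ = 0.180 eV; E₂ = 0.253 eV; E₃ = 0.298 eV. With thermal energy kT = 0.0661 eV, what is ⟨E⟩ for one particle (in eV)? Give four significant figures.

Eᵢ/kT = 0.461422, 2.72315, 3.82753, 4.50832.
Z = Σ e^(−Eᵢ/kT) = e^(−0.461422) + e^(−2.72315) + e^(−3.82753) + e^(−4.50832) = 0.630387 + 0.0656676 + 0.0217633 + 0.0110170 = 0.728835.
⟨E⟩ = Σ Eᵢ e^(−Eᵢ/kT) / Z = (0.0305·0.630387 + 0.180·0.0656676 + 0.253·0.0217633 + 0.298·0.0110170) / 0.728835 = 0.05466 eV.

0.05466 eV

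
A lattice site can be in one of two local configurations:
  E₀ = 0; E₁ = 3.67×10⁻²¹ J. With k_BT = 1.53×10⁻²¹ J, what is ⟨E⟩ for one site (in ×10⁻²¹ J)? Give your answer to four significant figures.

0.3056 ×10⁻²¹ J

Eᵢ/kT = 0, 2.39869.
Z = Σ e^(−Eᵢ/kT) = e^(−0) + e^(−2.39869) = 1.00000 + 0.0908369 = 1.09084.
⟨E⟩ = Σ Eᵢ e^(−Eᵢ/kT) / Z = (0·1.00000 + 3.67·0.0908369) / 1.09084 = 0.3056 ×10⁻²¹ J.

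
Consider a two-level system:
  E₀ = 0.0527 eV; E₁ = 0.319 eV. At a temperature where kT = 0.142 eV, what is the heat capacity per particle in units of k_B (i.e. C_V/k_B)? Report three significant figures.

Eᵢ/kT = 0.37113, 2.2465.
Z = Σ e^(−Eᵢ/kT) = e^(−0.37113) + e^(−2.2465) = 0.68995 + 0.10577 = 0.79572.
⟨E⟩ = 0.088098 eV, ⟨E²⟩ = 0.015935 eV².
C_V/k_B = (⟨E²⟩ − ⟨E⟩²)/(kT)² = (0.015935 − 0.0077613)/0.020164 = 0.405.

0.405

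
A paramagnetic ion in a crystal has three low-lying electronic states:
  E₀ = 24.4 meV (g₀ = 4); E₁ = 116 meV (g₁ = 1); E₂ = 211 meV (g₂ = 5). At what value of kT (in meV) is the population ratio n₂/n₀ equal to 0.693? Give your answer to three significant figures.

316 meV

n₂/n₀ = (g₂/g₀) exp[−(E₂−E₀)/kT] = 0.693.
⇒ (E₂−E₀)/kT = ln((5/4)/0.693) = ln(1.8038) = 0.58990.
kT = 186.6 meV / 0.58990 = 316 meV.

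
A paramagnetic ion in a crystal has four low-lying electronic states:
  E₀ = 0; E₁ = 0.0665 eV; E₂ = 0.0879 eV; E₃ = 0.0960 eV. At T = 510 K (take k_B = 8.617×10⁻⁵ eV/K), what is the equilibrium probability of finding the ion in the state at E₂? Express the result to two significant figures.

k_BT = 8.617×10⁻⁵ × 510 K = 0.04395 eV.
Eᵢ/kT = 0, 1.513, 2.000, 2.184.
Z = Σ e^(−Eᵢ/kT) = e^(−0) + e^(−1.513) + e^(−2.000) + e^(−2.184) = 1.000 + 0.2202 + 0.1353 + 0.1126 = 1.468.
P₂ = e^(−E₂/kT) / Z = 0.1353/1.468 = 0.092.

0.092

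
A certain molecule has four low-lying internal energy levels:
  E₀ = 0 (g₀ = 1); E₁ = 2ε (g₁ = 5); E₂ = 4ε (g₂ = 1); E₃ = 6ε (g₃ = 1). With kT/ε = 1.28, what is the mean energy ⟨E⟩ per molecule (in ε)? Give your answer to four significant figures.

1.108 ε

Eᵢ/kT = 0, 1.56250, 3.12500, 4.68750.
Z = Σ gᵢe^(−Eᵢ/kT) = 1·e^(−0) + 5·e^(−1.56250) + 1·e^(−3.12500) + 1·e^(−4.68750) = 1.00000 + 1.04806 + 0.0439369 + 0.00920968 = 2.10121.
⟨E⟩ = Σ Eᵢ gᵢe^(−Eᵢ/kT) / Z = (0·1.00000 + 2·1.04806 + 4·0.0439369 + 6·0.00920968) / 2.10121 = 1.108 ε.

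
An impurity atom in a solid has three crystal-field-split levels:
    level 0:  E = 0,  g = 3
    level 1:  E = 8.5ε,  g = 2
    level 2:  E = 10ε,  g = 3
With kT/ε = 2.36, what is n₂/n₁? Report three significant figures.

n₂/n₁ = (g₂/g₁) exp[−(E₂−E₁)/kT] = (3/2) × exp(−(1.5ε)/(2.36ε)) = (3/2) × exp(-0.63559) = 0.794.

0.794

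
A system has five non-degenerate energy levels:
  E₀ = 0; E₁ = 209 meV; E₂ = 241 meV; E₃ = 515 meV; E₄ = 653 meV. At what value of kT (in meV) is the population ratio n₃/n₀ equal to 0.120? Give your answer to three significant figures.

n₃/n₀ = exp[−(E₃−E₀)/kT] = 0.120.
⇒ (E₃−E₀)/kT = ln(1/0.120) = ln(8.3333) = 2.1203.
kT = 515 meV / 2.1203 = 243 meV.

243 meV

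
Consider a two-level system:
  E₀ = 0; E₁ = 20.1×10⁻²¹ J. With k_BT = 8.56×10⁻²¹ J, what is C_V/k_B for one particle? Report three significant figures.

0.439

Eᵢ/kT = 0, 2.3481.
Z = Σ e^(−Eᵢ/kT) = e^(−0) + e^(−2.3481) = 1.0000 + 0.095551 = 1.0956.
⟨E⟩ = 1.7530, ⟨E²⟩ = 35.235.
C_V/k_B = (⟨E²⟩ − ⟨E⟩²)/(kT)² = (35.235 − 3.0730)/73.274 = 0.439.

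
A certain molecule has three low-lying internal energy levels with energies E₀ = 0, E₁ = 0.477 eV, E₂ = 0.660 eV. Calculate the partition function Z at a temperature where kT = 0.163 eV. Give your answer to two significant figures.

Z = 1.1

Eᵢ/kT = 0, 2.926, 4.049.
Z = Σ e^(−Eᵢ/kT) = e^(−0) + e^(−2.926) + e^(−4.049) = 1.000 + 0.05361 + 0.01744 = 1.071.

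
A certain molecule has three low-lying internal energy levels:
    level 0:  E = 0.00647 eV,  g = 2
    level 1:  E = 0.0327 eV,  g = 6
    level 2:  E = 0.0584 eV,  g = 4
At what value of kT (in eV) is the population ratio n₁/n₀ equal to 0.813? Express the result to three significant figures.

0.0201 eV

n₁/n₀ = (g₁/g₀) exp[−(E₁−E₀)/kT] = 0.813.
⇒ (E₁−E₀)/kT = ln((6/2)/0.813) = ln(3.6900) = 1.3056.
kT = 0.02623 eV / 1.3056 = 0.0201 eV.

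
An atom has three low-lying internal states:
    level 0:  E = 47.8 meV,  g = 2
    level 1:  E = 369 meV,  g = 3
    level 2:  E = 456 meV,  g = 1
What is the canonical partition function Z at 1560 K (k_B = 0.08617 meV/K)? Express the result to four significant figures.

k_BT = 0.08617 × 1560 K = 134.425 meV.
Eᵢ/kT = 0.355589, 2.74503, 3.39223.
Z = Σ gᵢe^(−Eᵢ/kT) = 2·e^(−0.355589) + 3·e^(−2.74503) + 1·e^(−3.39223) = 1.40152 + 0.192739 + 0.0336336 = 1.62789.

Z = 1.628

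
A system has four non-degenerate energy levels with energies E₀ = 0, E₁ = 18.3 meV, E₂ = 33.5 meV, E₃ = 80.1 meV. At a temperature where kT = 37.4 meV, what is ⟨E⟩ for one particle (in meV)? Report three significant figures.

16.0 meV

Eᵢ/kT = 0, 0.48930, 0.89572, 2.1417.
Z = Σ e^(−Eᵢ/kT) = e^(−0) + e^(−0.48930) + e^(−0.89572) + e^(−2.1417) = 1.0000 + 0.61306 + 0.40831 + 0.11745 = 2.1388.
⟨E⟩ = Σ Eᵢ e^(−Eᵢ/kT) / Z = (0·1.0000 + 18.3·0.61306 + 33.5·0.40831 + 80.1·0.11745) / 2.1388 = 16.0 meV.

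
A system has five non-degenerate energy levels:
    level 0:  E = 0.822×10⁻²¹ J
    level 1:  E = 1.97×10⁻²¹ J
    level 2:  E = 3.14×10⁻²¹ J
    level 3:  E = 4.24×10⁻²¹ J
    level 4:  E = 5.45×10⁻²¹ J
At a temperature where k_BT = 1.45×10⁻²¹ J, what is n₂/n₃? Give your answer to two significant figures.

2.1

n₂/n₃ = exp[−(E₂−E₃)/kT] = exp(−(-1.10 ×10⁻²¹ J)/(1.45 ×10⁻²¹ J)) = exp(0.7586) = 2.1.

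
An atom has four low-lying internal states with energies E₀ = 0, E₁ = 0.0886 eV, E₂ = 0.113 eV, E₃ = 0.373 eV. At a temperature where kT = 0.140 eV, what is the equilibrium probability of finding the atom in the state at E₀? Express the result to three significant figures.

0.489

Eᵢ/kT = 0, 0.63286, 0.80714, 2.6643.
Z = Σ e^(−Eᵢ/kT) = e^(−0) + e^(−0.63286) + e^(−0.80714) + e^(−2.6643) = 1.0000 + 0.53107 + 0.44613 + 0.069648 = 2.0468.
P₀ = e^(−E₀/kT) / Z = 1.0000/2.0468 = 0.489.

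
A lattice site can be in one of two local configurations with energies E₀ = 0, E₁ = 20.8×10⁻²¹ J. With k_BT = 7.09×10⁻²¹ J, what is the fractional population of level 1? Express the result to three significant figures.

Eᵢ/kT = 0, 2.9337.
Z = Σ e^(−Eᵢ/kT) = e^(−0) + e^(−2.9337) = 1.0000 + 0.053200 = 1.0532.
P₁ = e^(−E₁/kT) / Z = 0.053200/1.0532 = 0.0505.

0.0505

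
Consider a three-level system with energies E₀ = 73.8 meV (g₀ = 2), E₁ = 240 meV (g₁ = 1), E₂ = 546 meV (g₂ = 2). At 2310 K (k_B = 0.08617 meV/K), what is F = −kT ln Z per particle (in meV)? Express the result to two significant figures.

-120 meV

k_BT = 0.08617 × 2310 K = 199.1 meV.
Eᵢ/kT = 0.3707, 1.205, 2.742.
Z = Σ gᵢe^(−Eᵢ/kT) = 2·e^(−0.3707) + 1·e^(−1.205) + 2·e^(−2.742) = 1.381 + 0.2997 + 0.1289 = 1.810.
F = −kT ln Z = −199.1 × ln(1.810) = −199.1 × 0.5933 = -120 meV.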